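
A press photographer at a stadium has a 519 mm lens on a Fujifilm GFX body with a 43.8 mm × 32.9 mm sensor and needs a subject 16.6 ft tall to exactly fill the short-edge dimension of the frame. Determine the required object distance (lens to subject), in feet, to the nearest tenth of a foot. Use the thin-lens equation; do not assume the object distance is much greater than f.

263.6 ft

W: 16.6 ft × 304.8 mm/ft = 5059.68 mm.
Magnification m = h/W = dᵢ/dₒ; combined with 1/f = 1/dₒ + 1/dᵢ this gives dₒ = f·(1 + W/h).
dₒ = 519 mm × (1 + 5059.68/32.9) = 519 × 154.7897 ≈ 80335.834 mm = 80335.834/304.8 ft = 263.569 ft.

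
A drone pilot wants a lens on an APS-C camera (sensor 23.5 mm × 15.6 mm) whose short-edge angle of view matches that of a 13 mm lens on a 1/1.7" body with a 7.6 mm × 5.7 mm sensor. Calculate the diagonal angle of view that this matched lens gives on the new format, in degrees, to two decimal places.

43.25°

Equal short-edge AOV ⇒ f₂ = f₁ · 15.6/5.7 = 13 × 2.73684 ≈ 35.5789 mm.
Sensor diagonal = √(23.5² + 15.6²) = √795.6100 ≈ 28.2066 mm.
Diagonal AOV on the new format = 2·arctan(28.2066 / (2 × 35.5789)) = 2·arctan(0.39639) ≈ 43.2462°.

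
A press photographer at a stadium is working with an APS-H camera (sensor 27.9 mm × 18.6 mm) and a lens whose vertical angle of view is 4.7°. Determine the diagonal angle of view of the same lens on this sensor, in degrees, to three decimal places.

From the vertical AOV: f = 18.6 / (2·tan(2.35°)) = 18.6 / 0.08208 ≈ 226.6178 mm.
Sensor diagonal = √(27.9² + 18.6²) = √1124.3700 ≈ 33.5316 mm.
Diagonal AOV = 2·arctan(33.5316 / (2 × 226.6178)) = 2·arctan(0.07398) ≈ 8.4624°.

8.462°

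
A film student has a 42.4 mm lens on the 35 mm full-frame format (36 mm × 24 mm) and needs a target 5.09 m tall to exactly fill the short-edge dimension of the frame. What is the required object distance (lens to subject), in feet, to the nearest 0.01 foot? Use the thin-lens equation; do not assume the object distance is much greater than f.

29.64 ft

W: 5.09 m = 5090 mm.
Magnification m = h/W = dᵢ/dₒ; combined with 1/f = 1/dₒ + 1/dᵢ this gives dₒ = f·(1 + W/h).
dₒ = 42.4 mm × (1 + 5090/24) = 42.4 × 213.0833 ≈ 9034.733 mm = 9034.733/304.8 ft = 29.6415 ft.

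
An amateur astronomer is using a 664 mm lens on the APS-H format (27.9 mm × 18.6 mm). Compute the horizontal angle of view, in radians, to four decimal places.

0.0420 rad

Angle of view α = 2·arctan(w/2f) with w = 27.9 mm and f = 664 mm.
w/2f = 0.02101; arctan(0.02101) ≈ 0.0210 rad, so α ≈ 0.0420 rad.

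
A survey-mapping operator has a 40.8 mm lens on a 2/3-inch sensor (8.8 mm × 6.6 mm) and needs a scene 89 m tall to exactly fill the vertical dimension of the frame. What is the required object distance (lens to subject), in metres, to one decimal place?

550.2 m

W: 89 m = 89000 mm.
Magnification m = h/W = dᵢ/dₒ; combined with 1/f = 1/dₒ + 1/dᵢ this gives dₒ = f·(1 + W/h).
dₒ = 40.8 mm × (1 + 89000/6.6) = 40.8 × 13485.8485 ≈ 550222.618 mm = 550.223 m.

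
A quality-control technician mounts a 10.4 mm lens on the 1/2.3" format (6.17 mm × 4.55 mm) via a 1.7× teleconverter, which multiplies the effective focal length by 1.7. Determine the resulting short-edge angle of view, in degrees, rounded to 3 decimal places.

14.665°

Effective focal length f = 10.4 × 1.7 = 17.68 mm.
α = 2·arctan(4.55 / (2 × 17.68)) = 2·arctan(0.12868) ≈ 14.6647°.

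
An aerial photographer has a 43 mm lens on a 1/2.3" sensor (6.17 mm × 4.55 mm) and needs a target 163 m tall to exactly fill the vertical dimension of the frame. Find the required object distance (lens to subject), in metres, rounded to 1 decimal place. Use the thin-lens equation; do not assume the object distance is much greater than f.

W: 163 m = 163000 mm.
Magnification m = h/W = dᵢ/dₒ; combined with 1/f = 1/dₒ + 1/dᵢ this gives dₒ = f·(1 + W/h).
dₒ = 43 mm × (1 + 163000/4.55) = 43 × 35825.1758 ≈ 1540482.560 mm = 1540.48 m.

1540.5 m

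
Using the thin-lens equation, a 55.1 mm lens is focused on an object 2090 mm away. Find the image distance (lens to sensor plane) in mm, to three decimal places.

1/dᵢ = 1/f − 1/dₒ = 1/55.1 − 1/2090 = 0.0176704 mm⁻¹.
dᵢ = 1/0.0176704 ≈ 56.5920 mm.

56.592 mm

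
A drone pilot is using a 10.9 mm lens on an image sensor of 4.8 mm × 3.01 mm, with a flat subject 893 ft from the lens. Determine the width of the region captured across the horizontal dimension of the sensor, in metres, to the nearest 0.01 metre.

119.86 m

dₒ: 893 ft × 304.8 mm/ft = 272186.39 mm.
Similar triangles through the lens centre give W/dₒ = w/dᵢ; with 1/f = 1/dₒ + 1/dᵢ this gives W = w·(dₒ − f)/f.
W = 4.8 mm × (272186 − 10.9) / 10.9 = 4.8 × 24970.2286 ≈ 119857.097 mm = 119.857 m.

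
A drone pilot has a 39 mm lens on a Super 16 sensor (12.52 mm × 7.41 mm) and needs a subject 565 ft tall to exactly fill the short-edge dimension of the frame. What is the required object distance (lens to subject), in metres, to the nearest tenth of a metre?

906.4 m

W: 565 ft × 304.8 mm/ft = 172211.99 mm.
Magnification m = h/W = dᵢ/dₒ; combined with 1/f = 1/dₒ + 1/dᵢ this gives dₒ = f·(1 + W/h).
dₒ = 39 mm × (1 + 172212/7.41) = 39 × 23241.4851 ≈ 906417.918 mm = 906.418 m.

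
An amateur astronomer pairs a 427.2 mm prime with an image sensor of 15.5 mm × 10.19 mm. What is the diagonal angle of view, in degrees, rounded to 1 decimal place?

2.5°

Sensor diagonal = √(15.5² + 10.19²) = √344.0861 ≈ 18.5496 mm.
Angle of view α = 2·arctan(d/2f) with d = 18.5496 mm and f = 427.2 mm.
d/2f = 0.02171; arctan(0.02171) ≈ 1.2437°, so α ≈ 2.4875°.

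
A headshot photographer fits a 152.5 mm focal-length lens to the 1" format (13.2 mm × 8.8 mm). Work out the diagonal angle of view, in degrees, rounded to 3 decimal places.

5.955°

Sensor diagonal = √(13.2² + 8.8²) = √251.6800 ≈ 15.8644 mm.
Angle of view α = 2·arctan(d/2f) with d = 15.8644 mm and f = 152.5 mm.
d/2f = 0.05201; arctan(0.05201) ≈ 2.9775°, so α ≈ 5.9551°.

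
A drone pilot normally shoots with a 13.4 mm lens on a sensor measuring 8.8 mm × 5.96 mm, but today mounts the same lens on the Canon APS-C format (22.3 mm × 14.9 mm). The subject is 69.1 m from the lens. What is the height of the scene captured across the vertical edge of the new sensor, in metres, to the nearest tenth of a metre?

The focal length stays 13.4 mm; the relevant sensor dimension is now h = 14.9 mm. Object distance dₒ = 69.1 m = 69100 mm.
Thin-lens field height W = h·(dₒ − f)/f = 14.9 × (69100 − 13.4)/13.4 ≈ 76820.175 mm = 76.8202 m.

76.8 m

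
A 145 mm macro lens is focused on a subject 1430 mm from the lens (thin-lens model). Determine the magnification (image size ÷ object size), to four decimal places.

0.1128×

Thin lens: 1/f = 1/dₒ + 1/dᵢ → 1/dᵢ = 1/145 − 1/1430 = 0.0061973 mm⁻¹, so dᵢ ≈ 161.3619 mm.
Magnification m = dᵢ/dₒ = 161.3619/1430 ≈ 0.11284.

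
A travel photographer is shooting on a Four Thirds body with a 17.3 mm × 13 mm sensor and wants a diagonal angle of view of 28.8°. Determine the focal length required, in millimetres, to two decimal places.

42.14 mm

Sensor diagonal = √(17.3² + 13²) = √468.2900 ≈ 21.6400 mm.
From α = 2·arctan(d/2f) we get f = d / (2·tan(α/2)).
With d = 21.6400 mm and α/2 = 14.4°, tan(α/2) ≈ 0.25676, so f ≈ 21.6400 / 0.51351 ≈ 42.1411 mm.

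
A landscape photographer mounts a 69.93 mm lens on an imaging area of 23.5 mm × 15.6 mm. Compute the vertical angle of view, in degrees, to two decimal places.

Angle of view α = 2·arctan(h/2f) with h = 15.6 mm and f = 69.93 mm.
h/2f = 0.11154; arctan(0.11154) ≈ 6.3645°, so α ≈ 12.7289°.

12.73°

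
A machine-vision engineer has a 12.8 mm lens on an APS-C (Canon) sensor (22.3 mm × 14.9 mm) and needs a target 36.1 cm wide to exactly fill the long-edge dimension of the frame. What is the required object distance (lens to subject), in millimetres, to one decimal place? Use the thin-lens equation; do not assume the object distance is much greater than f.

220.0 mm

W: 36.1 cm = 361 mm.
Magnification m = w/W = dᵢ/dₒ; combined with 1/f = 1/dₒ + 1/dᵢ this gives dₒ = f·(1 + W/w).
dₒ = 12.8 mm × (1 + 361/22.3) = 12.8 × 17.1883 ≈ 220.011 mm.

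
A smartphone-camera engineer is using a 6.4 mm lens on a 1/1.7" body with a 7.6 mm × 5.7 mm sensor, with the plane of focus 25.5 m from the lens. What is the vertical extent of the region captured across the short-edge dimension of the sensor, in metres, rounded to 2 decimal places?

dₒ: 25.5 m = 25500 mm.
Similar triangles through the lens centre give W/dₒ = h/dᵢ; with 1/f = 1/dₒ + 1/dᵢ this gives W = h·(dₒ − f)/f.
W = 5.7 mm × (25500 − 6.4) / 6.4 = 5.7 × 3983.3750 ≈ 22705.237 mm = 22.7052 m.

22.71 m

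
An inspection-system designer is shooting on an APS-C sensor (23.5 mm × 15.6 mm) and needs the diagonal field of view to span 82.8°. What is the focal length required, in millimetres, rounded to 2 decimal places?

16.00 mm

Sensor diagonal = √(23.5² + 15.6²) = √795.6100 ≈ 28.2066 mm.
From α = 2·arctan(d/2f) we get f = d / (2·tan(α/2)).
With d = 28.2066 mm and α/2 = 41.4°, tan(α/2) ≈ 0.88162, so f ≈ 28.2066 / 1.76324 ≈ 15.9970 mm.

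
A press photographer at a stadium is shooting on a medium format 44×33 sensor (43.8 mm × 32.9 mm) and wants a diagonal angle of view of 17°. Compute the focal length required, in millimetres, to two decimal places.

183.27 mm

Sensor diagonal = √(43.8² + 32.9²) = √3000.8500 ≈ 54.7800 mm.
From α = 2·arctan(d/2f) we get f = d / (2·tan(α/2)).
With d = 54.7800 mm and α/2 = 8.5°, tan(α/2) ≈ 0.14945, so f ≈ 54.7800 / 0.29890 ≈ 183.2708 mm.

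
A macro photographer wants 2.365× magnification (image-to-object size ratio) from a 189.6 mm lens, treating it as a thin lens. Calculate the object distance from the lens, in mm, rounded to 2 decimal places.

With m = dᵢ/dₒ and 1/f = 1/dₒ + 1/dᵢ, substituting dᵢ = m·dₒ gives 1/f = (1 + 1/m)/dₒ, hence dₒ = f·(1 + 1/m).
dₒ = 189.6 × (1 + 1/2.365) = 189.6 × 1.42283 ≈ 269.769 mm.

269.77 mm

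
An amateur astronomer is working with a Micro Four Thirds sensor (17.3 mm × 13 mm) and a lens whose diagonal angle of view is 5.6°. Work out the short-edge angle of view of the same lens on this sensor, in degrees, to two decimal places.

Sensor diagonal = √(17.3² + 13²) = √468.2900 ≈ 21.6400 mm.
From the diagonal AOV: f = 21.6400 / (2·tan(2.8°)) = 21.6400 / 0.09782 ≈ 221.2311 mm.
Short-edge AOV = 2·arctan(13 / (2 × 221.2311)) = 2·arctan(0.02938) ≈ 3.3659°.

3.37°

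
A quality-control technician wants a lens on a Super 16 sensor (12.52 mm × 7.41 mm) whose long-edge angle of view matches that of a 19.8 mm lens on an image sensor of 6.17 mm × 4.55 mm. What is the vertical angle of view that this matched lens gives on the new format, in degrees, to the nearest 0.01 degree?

Equal long-edge AOV ⇒ f₂ = f₁ · 12.52/6.17 = 19.8 × 2.02917 ≈ 40.1776 mm.
Vertical AOV on the new format = 2·arctan(7.41 / (2 × 40.1776)) = 2·arctan(0.09222) ≈ 10.5373°.

10.54°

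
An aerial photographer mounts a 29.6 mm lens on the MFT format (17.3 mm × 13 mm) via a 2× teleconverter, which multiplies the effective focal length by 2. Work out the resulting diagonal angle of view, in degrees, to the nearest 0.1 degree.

20.7°

Effective focal length f = 29.6 × 2 = 59.2 mm.
Sensor diagonal = √(17.3² + 13²) = √468.2900 ≈ 21.6400 mm.
α = 2·arctan(21.640 / (2 × 59.2)) = 2·arctan(0.18277) ≈ 20.7153°.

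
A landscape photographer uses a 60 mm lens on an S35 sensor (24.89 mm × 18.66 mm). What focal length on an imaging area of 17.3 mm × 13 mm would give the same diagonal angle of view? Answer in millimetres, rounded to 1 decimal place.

41.7 mm

Sensor diagonal = √(24.89² + 18.66²) = √967.7077 ≈ 31.1080 mm.
Sensor diagonal = √(17.3² + 13²) = √468.2900 ≈ 21.6400 mm.
Equal angle of view means equal diagonal/f ratio, so f₂ = f₁ · (diagonal₂/diagonal₁) = 60 × 21.6400/31.1080.
f₂ = 60 × 0.69564 ≈ 41.738 mm.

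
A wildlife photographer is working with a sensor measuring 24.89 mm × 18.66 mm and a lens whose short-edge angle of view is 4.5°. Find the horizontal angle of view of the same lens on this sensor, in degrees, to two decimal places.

From the short-edge AOV: f = 18.66 / (2·tan(2.25°)) = 18.66 / 0.07858 ≈ 237.4644 mm.
Horizontal AOV = 2·arctan(24.89 / (2 × 237.4644)) = 2·arctan(0.05241) ≈ 6.0000°.

6.00°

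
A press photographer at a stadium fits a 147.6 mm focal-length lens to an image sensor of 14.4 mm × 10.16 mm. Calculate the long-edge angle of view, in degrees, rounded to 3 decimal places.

Angle of view α = 2·arctan(w/2f) with w = 14.4 mm and f = 147.6 mm.
w/2f = 0.04878; arctan(0.04878) ≈ 2.7927°, so α ≈ 5.5854°.

5.585°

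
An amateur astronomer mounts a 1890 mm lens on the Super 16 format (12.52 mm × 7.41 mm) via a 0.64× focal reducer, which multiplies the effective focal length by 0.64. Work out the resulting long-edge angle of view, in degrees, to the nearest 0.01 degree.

Effective focal length f = 1890 × 0.64 = 1209.6 mm.
α = 2·arctan(12.52 / (2 × 1209.6)) = 2·arctan(0.00518) ≈ 0.5930°.

0.59°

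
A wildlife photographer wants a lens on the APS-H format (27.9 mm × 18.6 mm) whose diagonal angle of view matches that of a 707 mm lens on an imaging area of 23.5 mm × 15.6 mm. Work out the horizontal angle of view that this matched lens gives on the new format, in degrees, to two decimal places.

Sensor diagonal = √(23.5² + 15.6²) = √795.6100 ≈ 28.2066 mm.
Sensor diagonal = √(27.9² + 18.6²) = √1124.3700 ≈ 33.5316 mm.
Equal diagonal AOV ⇒ f₂ = f₁ · 33.5316/28.2066 = 707 × 1.18879 ≈ 840.4733 mm.
Horizontal AOV on the new format = 2·arctan(27.9 / (2 × 840.4733)) = 2·arctan(0.01660) ≈ 1.9018°.

1.90°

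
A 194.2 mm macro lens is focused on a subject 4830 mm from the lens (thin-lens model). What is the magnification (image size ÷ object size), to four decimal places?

Thin lens: 1/f = 1/dₒ + 1/dᵢ → 1/dᵢ = 1/194.2 − 1/4830 = 0.0049423 mm⁻¹, so dᵢ ≈ 202.3353 mm.
Magnification m = dᵢ/dₒ = 202.3353/4830 ≈ 0.04189.

0.0419×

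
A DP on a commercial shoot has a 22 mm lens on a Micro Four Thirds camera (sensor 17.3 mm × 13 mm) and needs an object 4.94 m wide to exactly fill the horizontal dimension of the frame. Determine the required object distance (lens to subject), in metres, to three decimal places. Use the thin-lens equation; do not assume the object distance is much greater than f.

W: 4.94 m = 4940 mm.
Magnification m = w/W = dᵢ/dₒ; combined with 1/f = 1/dₒ + 1/dᵢ this gives dₒ = f·(1 + W/w).
dₒ = 22 mm × (1 + 4940/17.3) = 22 × 286.5491 ≈ 6304.081 mm = 6.30408 m.

6.304 m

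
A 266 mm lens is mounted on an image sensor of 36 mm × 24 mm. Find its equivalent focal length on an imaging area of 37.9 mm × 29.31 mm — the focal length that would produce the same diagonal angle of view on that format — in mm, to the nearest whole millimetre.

295 mm

Sensor diagonal = √(36² + 24²) = √1872.0000 ≈ 43.2666 mm.
Sensor diagonal = √(37.9² + 29.31²) = √2295.4861 ≈ 47.9112 mm.
Equal angle of view means equal diagonal/f ratio, so f₂ = f₁ · (diagonal₂/diagonal₁) = 266 × 47.9112/43.2666.
f₂ = 266 × 1.10735 ≈ 294.555 mm.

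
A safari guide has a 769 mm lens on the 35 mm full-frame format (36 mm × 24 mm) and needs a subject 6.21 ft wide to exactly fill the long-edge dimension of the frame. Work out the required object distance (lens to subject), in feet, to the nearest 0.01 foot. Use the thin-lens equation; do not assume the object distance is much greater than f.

135.18 ft

W: 6.21 ft × 304.8 mm/ft = 1892.81 mm.
Magnification m = w/W = dᵢ/dₒ; combined with 1/f = 1/dₒ + 1/dᵢ this gives dₒ = f·(1 + W/w).
dₒ = 769 mm × (1 + 1892.81/36) = 769 × 53.5780 ≈ 41201.481 mm = 41201.481/304.8 ft = 135.175 ft.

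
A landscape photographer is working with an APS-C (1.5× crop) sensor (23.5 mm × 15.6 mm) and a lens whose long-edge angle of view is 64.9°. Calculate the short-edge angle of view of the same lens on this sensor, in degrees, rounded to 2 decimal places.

From the long-edge AOV: f = 23.5 / (2·tan(32.45°)) = 23.5 / 1.27169 ≈ 18.4794 mm.
Short-edge AOV = 2·arctan(15.6 / (2 × 18.4794)) = 2·arctan(0.42209) ≈ 45.7685°.

45.77°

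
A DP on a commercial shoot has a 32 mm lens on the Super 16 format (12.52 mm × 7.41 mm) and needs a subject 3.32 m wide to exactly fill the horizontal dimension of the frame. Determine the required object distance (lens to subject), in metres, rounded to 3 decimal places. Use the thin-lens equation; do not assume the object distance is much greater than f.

8.518 m

W: 3.32 m = 3320 mm.
Magnification m = w/W = dᵢ/dₒ; combined with 1/f = 1/dₒ + 1/dᵢ this gives dₒ = f·(1 + W/w).
dₒ = 32 mm × (1 + 3320/12.52) = 32 × 266.1757 ≈ 8517.623 mm = 8.51762 m.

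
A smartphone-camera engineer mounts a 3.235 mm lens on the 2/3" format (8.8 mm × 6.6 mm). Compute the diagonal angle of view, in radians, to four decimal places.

Sensor diagonal = √(8.8² + 6.6²) = √121.0000 ≈ 11.0000 mm.
Angle of view α = 2·arctan(d/2f) with d = 11.0000 mm and f = 3.235 mm.
d/2f = 1.70015; arctan(1.70015) ≈ 1.0391 rad, so α ≈ 2.0782 rad.

2.0782 rad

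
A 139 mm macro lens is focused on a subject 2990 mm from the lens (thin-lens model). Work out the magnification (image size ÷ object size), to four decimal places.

Thin lens: 1/f = 1/dₒ + 1/dᵢ → 1/dᵢ = 1/139 − 1/2990 = 0.0068598 mm⁻¹, so dᵢ ≈ 145.7769 mm.
Magnification m = dᵢ/dₒ = 145.7769/2990 ≈ 0.04875.

0.0488×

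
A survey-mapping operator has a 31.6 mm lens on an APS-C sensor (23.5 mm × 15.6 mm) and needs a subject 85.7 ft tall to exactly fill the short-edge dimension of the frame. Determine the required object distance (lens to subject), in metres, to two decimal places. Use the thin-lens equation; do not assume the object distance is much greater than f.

52.94 m

W: 85.7 ft × 304.8 mm/ft = 26121.36 mm.
Magnification m = h/W = dᵢ/dₒ; combined with 1/f = 1/dₒ + 1/dᵢ this gives dₒ = f·(1 + W/h).
dₒ = 31.6 mm × (1 + 26121.4/15.6) = 31.6 × 1675.4461 ≈ 52944.097 mm = 52.9441 m.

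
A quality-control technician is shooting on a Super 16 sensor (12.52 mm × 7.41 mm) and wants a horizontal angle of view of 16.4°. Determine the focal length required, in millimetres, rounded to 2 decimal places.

43.44 mm

From α = 2·arctan(w/2f) we get f = w / (2·tan(α/2)).
With w = 12.52 mm and α/2 = 8.2°, tan(α/2) ≈ 0.14410, so f ≈ 12.52 / 0.28820 ≈ 43.4414 mm.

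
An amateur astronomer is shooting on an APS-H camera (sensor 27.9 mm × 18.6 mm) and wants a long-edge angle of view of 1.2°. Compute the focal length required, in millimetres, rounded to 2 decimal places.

From α = 2·arctan(w/2f) we get f = w / (2·tan(α/2)).
With w = 27.9 mm and α/2 = 0.6°, tan(α/2) ≈ 0.01047, so f ≈ 27.9 / 0.02094 ≈ 1332.0782 mm.

1332.08 mm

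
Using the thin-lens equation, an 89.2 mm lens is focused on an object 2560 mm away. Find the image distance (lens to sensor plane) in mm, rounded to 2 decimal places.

1/dᵢ = 1/f − 1/dₒ = 1/89.2 − 1/2560 = 0.0108201 mm⁻¹.
dᵢ = 1/0.0108201 ≈ 92.4203 mm.

92.42 mm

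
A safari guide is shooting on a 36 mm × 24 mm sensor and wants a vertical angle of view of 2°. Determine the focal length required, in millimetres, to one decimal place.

687.5 mm

From α = 2·arctan(h/2f) we get f = h / (2·tan(α/2)).
With h = 24 mm and α/2 = 1°, tan(α/2) ≈ 0.01746, so f ≈ 24 / 0.03491 ≈ 687.4795 mm.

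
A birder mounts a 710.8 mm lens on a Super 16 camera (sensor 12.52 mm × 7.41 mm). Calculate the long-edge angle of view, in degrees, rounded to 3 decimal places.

Angle of view α = 2·arctan(w/2f) with w = 12.52 mm and f = 710.8 mm.
w/2f = 0.00881; arctan(0.00881) ≈ 0.5046°, so α ≈ 1.0092°.

1.009°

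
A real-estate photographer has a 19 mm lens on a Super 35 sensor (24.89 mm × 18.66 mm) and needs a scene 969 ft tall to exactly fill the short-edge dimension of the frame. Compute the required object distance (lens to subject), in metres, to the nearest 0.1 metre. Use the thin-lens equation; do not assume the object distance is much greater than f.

300.8 m

W: 969 ft × 304.8 mm/ft = 295351.19 mm.
Magnification m = h/W = dᵢ/dₒ; combined with 1/f = 1/dₒ + 1/dᵢ this gives dₒ = f·(1 + W/h).
dₒ = 19 mm × (1 + 295351/18.66) = 19 × 15829.0381 ≈ 300751.723 mm = 300.752 m.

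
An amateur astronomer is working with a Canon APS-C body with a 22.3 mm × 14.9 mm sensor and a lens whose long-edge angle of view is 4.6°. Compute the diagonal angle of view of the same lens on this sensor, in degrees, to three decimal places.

5.531°

From the long-edge AOV: f = 22.3 / (2·tan(2.3°)) = 22.3 / 0.08033 ≈ 277.6108 mm.
Sensor diagonal = √(22.3² + 14.9²) = √719.3000 ≈ 26.8198 mm.
Diagonal AOV = 2·arctan(26.8198 / (2 × 277.6108)) = 2·arctan(0.04830) ≈ 5.5310°.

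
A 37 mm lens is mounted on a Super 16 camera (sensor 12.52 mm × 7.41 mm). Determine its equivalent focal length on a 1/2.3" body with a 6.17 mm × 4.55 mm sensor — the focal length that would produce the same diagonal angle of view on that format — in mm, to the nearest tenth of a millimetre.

Sensor diagonal = √(12.52² + 7.41²) = √211.6585 ≈ 14.5485 mm.
Sensor diagonal = √(6.17² + 4.55²) = √58.7714 ≈ 7.6663 mm.
Equal angle of view means equal diagonal/f ratio, so f₂ = f₁ · (diagonal₂/diagonal₁) = 37 × 7.6663/14.5485.
f₂ = 37 × 0.52694 ≈ 19.497 mm.

19.5 mm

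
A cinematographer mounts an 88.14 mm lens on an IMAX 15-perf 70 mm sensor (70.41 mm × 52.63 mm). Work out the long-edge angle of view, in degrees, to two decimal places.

43.55°

Angle of view α = 2·arctan(w/2f) with w = 70.41 mm and f = 88.14 mm.
w/2f = 0.39942; arctan(0.39942) ≈ 21.7728°, so α ≈ 43.5456°.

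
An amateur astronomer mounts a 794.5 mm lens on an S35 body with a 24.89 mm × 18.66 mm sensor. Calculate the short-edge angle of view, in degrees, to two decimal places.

1.35°

Angle of view α = 2·arctan(h/2f) with h = 18.66 mm and f = 794.5 mm.
h/2f = 0.01174; arctan(0.01174) ≈ 0.6728°, so α ≈ 1.3456°.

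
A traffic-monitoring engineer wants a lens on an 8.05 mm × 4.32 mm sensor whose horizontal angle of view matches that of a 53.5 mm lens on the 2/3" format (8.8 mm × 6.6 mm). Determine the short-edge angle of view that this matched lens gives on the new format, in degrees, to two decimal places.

5.05°

Equal horizontal AOV ⇒ f₂ = f₁ · 8.05/8.8 = 53.5 × 0.91477 ≈ 48.9403 mm.
Short-edge AOV on the new format = 2·arctan(4.32 / (2 × 48.9403)) = 2·arctan(0.04414) ≈ 5.0543°.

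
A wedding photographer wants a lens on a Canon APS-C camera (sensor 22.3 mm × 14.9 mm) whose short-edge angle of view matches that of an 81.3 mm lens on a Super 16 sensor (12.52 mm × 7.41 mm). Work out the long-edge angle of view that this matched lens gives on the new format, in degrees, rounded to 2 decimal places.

Equal short-edge AOV ⇒ f₂ = f₁ · 14.9/7.41 = 81.3 × 2.01080 ≈ 163.4777 mm.
Long-edge AOV on the new format = 2·arctan(22.3 / (2 × 163.4777)) = 2·arctan(0.06821) ≈ 7.8036°.

7.80°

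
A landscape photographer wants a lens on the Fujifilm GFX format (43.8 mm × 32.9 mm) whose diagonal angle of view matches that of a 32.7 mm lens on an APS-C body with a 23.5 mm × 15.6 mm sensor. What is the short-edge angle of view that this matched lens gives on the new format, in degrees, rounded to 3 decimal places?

Sensor diagonal = √(23.5² + 15.6²) = √795.6100 ≈ 28.2066 mm.
Sensor diagonal = √(43.8² + 32.9²) = √3000.8500 ≈ 54.7800 mm.
Equal diagonal AOV ⇒ f₂ = f₁ · 54.7800/28.2066 = 32.7 × 1.94210 ≈ 63.5067 mm.
Short-edge AOV on the new format = 2·arctan(32.9 / (2 × 63.5067)) = 2·arctan(0.25903) ≈ 29.0440°.

29.044°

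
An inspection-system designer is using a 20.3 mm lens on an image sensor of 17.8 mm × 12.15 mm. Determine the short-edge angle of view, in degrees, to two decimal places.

Angle of view α = 2·arctan(h/2f) with h = 12.15 mm and f = 20.3 mm.
h/2f = 0.29926; arctan(0.29926) ≈ 16.6604°, so α ≈ 33.3208°.

33.32°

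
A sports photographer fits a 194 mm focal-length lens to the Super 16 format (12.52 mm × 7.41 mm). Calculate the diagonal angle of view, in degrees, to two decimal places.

Sensor diagonal = √(12.52² + 7.41²) = √211.6585 ≈ 14.5485 mm.
Angle of view α = 2·arctan(d/2f) with d = 14.5485 mm and f = 194 mm.
d/2f = 0.03750; arctan(0.03750) ≈ 2.1474°, so α ≈ 4.2947°.

4.29°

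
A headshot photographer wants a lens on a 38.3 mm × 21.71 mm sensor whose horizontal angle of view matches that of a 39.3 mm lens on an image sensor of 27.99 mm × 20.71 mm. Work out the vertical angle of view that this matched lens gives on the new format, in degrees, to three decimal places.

22.824°

Equal horizontal AOV ⇒ f₂ = f₁ · 38.3/27.99 = 39.3 × 1.36835 ≈ 53.7760 mm.
Vertical AOV on the new format = 2·arctan(21.71 / (2 × 53.7760)) = 2·arctan(0.20186) ≈ 22.8243°.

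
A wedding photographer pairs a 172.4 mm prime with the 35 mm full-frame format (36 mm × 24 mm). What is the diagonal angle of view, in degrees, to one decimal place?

14.3°

Sensor diagonal = √(36² + 24²) = √1872.0000 ≈ 43.2666 mm.
Angle of view α = 2·arctan(d/2f) with d = 43.2666 mm and f = 172.4 mm.
d/2f = 0.12548; arctan(0.12548) ≈ 7.1523°, so α ≈ 14.3046°.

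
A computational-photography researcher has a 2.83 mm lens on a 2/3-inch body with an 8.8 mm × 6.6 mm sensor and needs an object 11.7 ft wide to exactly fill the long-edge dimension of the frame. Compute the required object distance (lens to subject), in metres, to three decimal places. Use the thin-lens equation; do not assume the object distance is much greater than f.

1.150 m

W: 11.7 ft × 304.8 mm/ft = 3566.16 mm.
Magnification m = w/W = dᵢ/dₒ; combined with 1/f = 1/dₒ + 1/dᵢ this gives dₒ = f·(1 + W/w).
dₒ = 2.83 mm × (1 + 3566.16/8.8) = 2.83 × 406.2454 ≈ 1149.675 mm = 1.14967 m.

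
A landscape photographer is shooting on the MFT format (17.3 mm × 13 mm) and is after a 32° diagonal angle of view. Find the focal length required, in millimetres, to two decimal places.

Sensor diagonal = √(17.3² + 13²) = √468.2900 ≈ 21.6400 mm.
From α = 2·arctan(d/2f) we get f = d / (2·tan(α/2)).
With d = 21.6400 mm and α/2 = 16°, tan(α/2) ≈ 0.28675, so f ≈ 21.6400 / 0.57349 ≈ 37.7338 mm.

37.73 mm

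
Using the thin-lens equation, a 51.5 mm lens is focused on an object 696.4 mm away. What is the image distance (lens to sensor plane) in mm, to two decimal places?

55.61 mm

1/dᵢ = 1/f − 1/dₒ = 1/51.5 − 1/696.4 = 0.0179815 mm⁻¹.
dᵢ = 1/0.0179815 ≈ 55.6127 mm.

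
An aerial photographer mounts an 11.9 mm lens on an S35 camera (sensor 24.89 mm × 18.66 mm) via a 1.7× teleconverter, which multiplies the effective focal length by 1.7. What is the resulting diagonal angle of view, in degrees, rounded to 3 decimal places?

Effective focal length f = 11.9 × 1.7 = 20.23 mm.
Sensor diagonal = √(24.89² + 18.66²) = √967.7077 ≈ 31.1080 mm.
α = 2·arctan(31.108 / (2 × 20.23)) = 2·arctan(0.76886) ≈ 75.1104°.

75.110°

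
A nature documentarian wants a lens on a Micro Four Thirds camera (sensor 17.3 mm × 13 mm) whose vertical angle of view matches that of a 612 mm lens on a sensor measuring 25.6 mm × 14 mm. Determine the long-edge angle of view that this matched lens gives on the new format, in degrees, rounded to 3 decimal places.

Equal vertical AOV ⇒ f₂ = f₁ · 13/14 = 612 × 0.92857 ≈ 568.2857 mm.
Long-edge AOV on the new format = 2·arctan(17.3 / (2 × 568.2857)) = 2·arctan(0.01522) ≈ 1.7441°.

1.744°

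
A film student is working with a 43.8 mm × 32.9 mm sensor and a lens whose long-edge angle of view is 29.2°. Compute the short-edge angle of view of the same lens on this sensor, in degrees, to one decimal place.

From the long-edge AOV: f = 43.8 / (2·tan(14.6°)) = 43.8 / 0.52096 ≈ 84.0754 mm.
Short-edge AOV = 2·arctan(32.9 / (2 × 84.0754)) = 2·arctan(0.19566) ≈ 22.1410°.

22.1°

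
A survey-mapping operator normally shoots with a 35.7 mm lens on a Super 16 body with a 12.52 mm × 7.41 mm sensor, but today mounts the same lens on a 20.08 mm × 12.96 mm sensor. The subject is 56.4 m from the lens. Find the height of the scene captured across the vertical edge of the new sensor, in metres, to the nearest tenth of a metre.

20.5 m

The focal length stays 35.7 mm; the relevant sensor dimension is now h = 12.96 mm. Object distance dₒ = 56.4 m = 56400 mm.
Thin-lens field height W = h·(dₒ − f)/f = 12.96 × (56400 − 35.7)/35.7 ≈ 20461.662 mm = 20.4617 m.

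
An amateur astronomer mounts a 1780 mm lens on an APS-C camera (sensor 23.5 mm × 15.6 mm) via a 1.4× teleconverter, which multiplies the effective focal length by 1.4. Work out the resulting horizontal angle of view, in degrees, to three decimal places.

Effective focal length f = 1780 × 1.4 = 2492 mm.
α = 2·arctan(23.5 / (2 × 2492)) = 2·arctan(0.00472) ≈ 0.5403°.

0.540°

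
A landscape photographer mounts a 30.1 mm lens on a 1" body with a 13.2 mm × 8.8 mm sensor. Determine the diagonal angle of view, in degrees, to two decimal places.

29.53°

Sensor diagonal = √(13.2² + 8.8²) = √251.6800 ≈ 15.8644 mm.
Angle of view α = 2·arctan(d/2f) with d = 15.8644 mm and f = 30.1 mm.
d/2f = 0.26353; arctan(0.26353) ≈ 14.7634°, so α ≈ 29.5269°.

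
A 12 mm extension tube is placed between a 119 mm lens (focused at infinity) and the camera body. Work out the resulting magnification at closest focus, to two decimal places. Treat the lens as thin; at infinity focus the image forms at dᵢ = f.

The tube moves the image plane from f to f + e, so dᵢ = 119 + 12 = 131 mm. Focus is achieved when 1/f = 1/dₒ + 1/dᵢ, giving dₒ = 1/(1/f − 1/(f+e)).
Magnification m = dᵢ/dₒ = (f+e)·(1/f − 1/(f+e)) = e/f = 12/119 ≈ 0.1008.

0.10×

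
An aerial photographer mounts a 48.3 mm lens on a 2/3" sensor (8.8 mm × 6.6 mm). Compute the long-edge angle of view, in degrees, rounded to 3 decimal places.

Angle of view α = 2·arctan(w/2f) with w = 8.8 mm and f = 48.3 mm.
w/2f = 0.09110; arctan(0.09110) ≈ 5.2051°, so α ≈ 10.4102°.

10.410°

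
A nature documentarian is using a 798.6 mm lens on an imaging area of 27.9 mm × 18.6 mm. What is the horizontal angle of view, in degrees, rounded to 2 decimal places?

2.00°

Angle of view α = 2·arctan(w/2f) with w = 27.9 mm and f = 798.6 mm.
w/2f = 0.01747; arctan(0.01747) ≈ 1.0007°, so α ≈ 2.0015°.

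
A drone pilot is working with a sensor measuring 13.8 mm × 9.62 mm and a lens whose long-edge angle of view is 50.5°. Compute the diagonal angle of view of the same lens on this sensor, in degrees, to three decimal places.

From the long-edge AOV: f = 13.8 / (2·tan(25.25°)) = 13.8 / 0.94326 ≈ 14.6301 mm.
Sensor diagonal = √(13.8² + 9.62²) = √282.9844 ≈ 16.8221 mm.
Diagonal AOV = 2·arctan(16.8221 / (2 × 14.6301)) = 2·arctan(0.57492) ≈ 59.7905°.

59.791°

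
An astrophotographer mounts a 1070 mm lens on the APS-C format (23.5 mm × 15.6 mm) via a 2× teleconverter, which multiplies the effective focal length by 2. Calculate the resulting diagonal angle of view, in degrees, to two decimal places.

0.76°

Effective focal length f = 1070 × 2 = 2140 mm.
Sensor diagonal = √(23.5² + 15.6²) = √795.6100 ≈ 28.2066 mm.
α = 2·arctan(28.207 / (2 × 2140)) = 2·arctan(0.00659) ≈ 0.7552°.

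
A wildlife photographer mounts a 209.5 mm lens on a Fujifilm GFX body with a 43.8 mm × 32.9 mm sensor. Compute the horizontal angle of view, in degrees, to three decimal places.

11.935°

Angle of view α = 2·arctan(w/2f) with w = 43.8 mm and f = 209.5 mm.
w/2f = 0.10453; arctan(0.10453) ≈ 5.9677°, so α ≈ 11.9354°.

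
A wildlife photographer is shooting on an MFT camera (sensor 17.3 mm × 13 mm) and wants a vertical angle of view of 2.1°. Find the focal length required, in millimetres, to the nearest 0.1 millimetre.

354.6 mm

From α = 2·arctan(h/2f) we get f = h / (2·tan(α/2)).
With h = 13 mm and α/2 = 1.05°, tan(α/2) ≈ 0.01833, so f ≈ 13 / 0.03666 ≈ 354.6485 mm.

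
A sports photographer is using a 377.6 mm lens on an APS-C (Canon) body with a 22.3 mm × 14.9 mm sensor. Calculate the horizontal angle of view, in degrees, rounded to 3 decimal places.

3.383°

Angle of view α = 2·arctan(w/2f) with w = 22.3 mm and f = 377.6 mm.
w/2f = 0.02953; arctan(0.02953) ≈ 1.6914°, so α ≈ 3.3827°.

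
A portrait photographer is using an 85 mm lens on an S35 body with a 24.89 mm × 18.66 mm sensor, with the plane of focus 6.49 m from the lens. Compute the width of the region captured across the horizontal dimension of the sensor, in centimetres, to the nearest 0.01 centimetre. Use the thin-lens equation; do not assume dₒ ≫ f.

dₒ: 6.49 m = 6490 mm.
Similar triangles through the lens centre give W/dₒ = w/dᵢ; with 1/f = 1/dₒ + 1/dᵢ this gives W = w·(dₒ − f)/f.
W = 24.89 mm × (6490 − 85) / 85 = 24.89 × 75.3529 ≈ 1875.535 mm = 187.553 cm.

187.55 cm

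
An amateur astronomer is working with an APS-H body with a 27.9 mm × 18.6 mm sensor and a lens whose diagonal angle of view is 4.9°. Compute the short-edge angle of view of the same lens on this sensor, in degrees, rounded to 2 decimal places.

Sensor diagonal = √(27.9² + 18.6²) = √1124.3700 ≈ 33.5316 mm.
From the diagonal AOV: f = 33.5316 / (2·tan(2.45°)) = 33.5316 / 0.08557 ≈ 391.8469 mm.
Short-edge AOV = 2·arctan(18.6 / (2 × 391.8469)) = 2·arctan(0.02373) ≈ 2.7192°.

2.72°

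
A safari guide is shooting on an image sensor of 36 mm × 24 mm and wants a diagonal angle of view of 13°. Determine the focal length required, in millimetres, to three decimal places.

189.873 mm

Sensor diagonal = √(36² + 24²) = √1872.0000 ≈ 43.2666 mm.
From α = 2·arctan(d/2f) we get f = d / (2·tan(α/2)).
With d = 43.2666 mm and α/2 = 6.5°, tan(α/2) ≈ 0.11394, so f ≈ 43.2666 / 0.22787 ≈ 189.8731 mm.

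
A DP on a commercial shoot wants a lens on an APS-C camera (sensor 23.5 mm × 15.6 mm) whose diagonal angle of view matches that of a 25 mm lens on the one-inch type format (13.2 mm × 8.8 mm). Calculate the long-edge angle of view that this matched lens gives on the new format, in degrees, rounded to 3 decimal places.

29.614°

Sensor diagonal = √(13.2² + 8.8²) = √251.6800 ≈ 15.8644 mm.
Sensor diagonal = √(23.5² + 15.6²) = √795.6100 ≈ 28.2066 mm.
Equal diagonal AOV ⇒ f₂ = f₁ · 28.2066/15.8644 = 25 × 1.77798 ≈ 44.4494 mm.
Long-edge AOV on the new format = 2·arctan(23.5 / (2 × 44.4494)) = 2·arctan(0.26435) ≈ 29.6144°.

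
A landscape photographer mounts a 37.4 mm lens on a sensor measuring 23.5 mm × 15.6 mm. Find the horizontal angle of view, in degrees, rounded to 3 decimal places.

34.882°

Angle of view α = 2·arctan(w/2f) with w = 23.5 mm and f = 37.4 mm.
w/2f = 0.31417; arctan(0.31417) ≈ 17.4412°, so α ≈ 34.8824°.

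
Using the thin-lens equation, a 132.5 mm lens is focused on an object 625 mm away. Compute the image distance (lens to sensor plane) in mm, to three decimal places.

1/dᵢ = 1/f − 1/dₒ = 1/132.5 − 1/625 = 0.0059472 mm⁻¹.
dᵢ = 1/0.0059472 ≈ 168.1472 mm.

168.147 mm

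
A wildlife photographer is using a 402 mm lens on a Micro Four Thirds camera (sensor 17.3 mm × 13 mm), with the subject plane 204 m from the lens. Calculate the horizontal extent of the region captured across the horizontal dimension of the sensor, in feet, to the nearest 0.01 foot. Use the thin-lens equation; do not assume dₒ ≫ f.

dₒ: 204 m = 204000 mm.
Similar triangles through the lens centre give W/dₒ = w/dᵢ; with 1/f = 1/dₒ + 1/dᵢ this gives W = w·(dₒ − f)/f.
W = 17.3 mm × (204000 − 402) / 402 = 17.3 × 506.4627 ≈ 8761.804 mm = 8761.804/304.8 ft = 28.7461 ft.

28.75 ft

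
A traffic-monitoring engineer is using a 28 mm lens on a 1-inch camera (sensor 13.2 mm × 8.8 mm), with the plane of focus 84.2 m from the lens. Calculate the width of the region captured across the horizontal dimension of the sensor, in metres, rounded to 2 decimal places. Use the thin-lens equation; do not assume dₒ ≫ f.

39.68 m

dₒ: 84.2 m = 84200 mm.
Similar triangles through the lens centre give W/dₒ = w/dᵢ; with 1/f = 1/dₒ + 1/dᵢ this gives W = w·(dₒ − f)/f.
W = 13.2 mm × (84200 − 28) / 28 = 13.2 × 3006.1429 ≈ 39681.086 mm = 39.6811 m.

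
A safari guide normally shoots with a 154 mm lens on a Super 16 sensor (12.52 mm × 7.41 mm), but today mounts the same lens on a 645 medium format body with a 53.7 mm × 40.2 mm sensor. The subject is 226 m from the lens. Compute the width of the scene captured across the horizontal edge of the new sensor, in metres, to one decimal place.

The focal length stays 154 mm; the relevant sensor dimension is now w = 53.7 mm. Object distance dₒ = 226 m = 226000 mm.
Thin-lens field width W = w·(dₒ − f)/f = 53.7 × (226000 − 154)/154 ≈ 78752.794 mm = 78.7528 m.

78.8 m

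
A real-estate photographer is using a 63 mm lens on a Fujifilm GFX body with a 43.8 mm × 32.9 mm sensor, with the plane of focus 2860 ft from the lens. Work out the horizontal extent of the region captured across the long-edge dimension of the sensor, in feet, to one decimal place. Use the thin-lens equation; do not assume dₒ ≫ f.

1988.2 ft

dₒ: 2860 ft × 304.8 mm/ft = 871727.97 mm.
Similar triangles through the lens centre give W/dₒ = w/dᵢ; with 1/f = 1/dₒ + 1/dᵢ this gives W = w·(dₒ − f)/f.
W = 43.8 mm × (871728 − 63) / 63 = 43.8 × 13835.9519 ≈ 606014.695 mm = 606014.695/304.8 ft = 1988.24 ft.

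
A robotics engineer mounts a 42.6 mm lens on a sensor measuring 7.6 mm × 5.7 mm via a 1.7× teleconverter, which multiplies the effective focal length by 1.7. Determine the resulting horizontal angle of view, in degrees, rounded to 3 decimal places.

Effective focal length f = 42.6 × 1.7 = 72.42 mm.
α = 2·arctan(7.6 / (2 × 72.42)) = 2·arctan(0.05247) ≈ 6.0073°.

6.007°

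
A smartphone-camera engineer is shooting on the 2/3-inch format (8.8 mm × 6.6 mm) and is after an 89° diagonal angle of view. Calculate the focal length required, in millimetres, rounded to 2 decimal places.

5.60 mm

Sensor diagonal = √(8.8² + 6.6²) = √121.0000 ≈ 11.0000 mm.
From α = 2·arctan(d/2f) we get f = d / (2·tan(α/2)).
With d = 11.0000 mm and α/2 = 44.5°, tan(α/2) ≈ 0.98270, so f ≈ 11.0000 / 1.96539 ≈ 5.5968 mm.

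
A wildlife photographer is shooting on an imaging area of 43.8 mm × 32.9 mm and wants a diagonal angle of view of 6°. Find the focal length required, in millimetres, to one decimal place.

Sensor diagonal = √(43.8² + 32.9²) = √3000.8500 ≈ 54.7800 mm.
From α = 2·arctan(d/2f) we get f = d / (2·tan(α/2)).
With d = 54.7800 mm and α/2 = 3°, tan(α/2) ≈ 0.05241, so f ≈ 54.7800 / 0.10482 ≈ 522.6325 mm.

522.6 mm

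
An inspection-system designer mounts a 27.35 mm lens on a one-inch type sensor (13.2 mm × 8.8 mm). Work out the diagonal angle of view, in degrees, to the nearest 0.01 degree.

Sensor diagonal = √(13.2² + 8.8²) = √251.6800 ≈ 15.8644 mm.
Angle of view α = 2·arctan(d/2f) with d = 15.8644 mm and f = 27.35 mm.
d/2f = 0.29003; arctan(0.29003) ≈ 16.1735°, so α ≈ 32.3471°.

32.35°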